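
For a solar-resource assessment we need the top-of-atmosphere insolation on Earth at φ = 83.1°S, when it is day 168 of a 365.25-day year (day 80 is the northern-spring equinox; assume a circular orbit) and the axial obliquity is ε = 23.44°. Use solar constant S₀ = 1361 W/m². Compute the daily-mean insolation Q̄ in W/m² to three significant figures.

Q̄ ≈ 0.00 W/m²

Solar longitude: λ_s = 360° × (168 − 80)/365.25 = 86.735°.
sin δ = sin 23.44° × sin 86.735° = 0.39714, so δ = +23.400°.
cos H₀ = −tan(-83.1°) tan(+23.400°) = 3.5759 ≥ 1 ⇒ polar night, H₀ = 0 and Q̄ = 0.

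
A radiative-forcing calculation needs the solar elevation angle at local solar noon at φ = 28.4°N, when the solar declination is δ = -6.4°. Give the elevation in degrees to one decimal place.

55.2°

At local noon the hour angle is zero, so the zenith angle equals |φ − δ| = |+28.4° − (-6.400°)| = 34.800°.
Elevation = 90° − 34.800° = 55.2°.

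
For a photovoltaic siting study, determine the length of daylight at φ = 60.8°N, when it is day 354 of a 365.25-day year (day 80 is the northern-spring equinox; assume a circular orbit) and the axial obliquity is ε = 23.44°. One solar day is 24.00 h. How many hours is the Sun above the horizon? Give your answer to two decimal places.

Solar longitude: λ_s = 360° × (354 − 80)/365.25 = 270.062°.
sin δ = sin 23.44° × sin 270.062° = -0.39779, so δ = -23.440°.
cos H₀ = −tan φ · tan δ = −tan(+60.8°) × tan(-23.440°) = 0.7758, so H₀ = 0.6828 rad = 39.12°.
Daylight = 2H₀/(2π) × 24.00 h = (0.6828/π) × 24.00 = 5.22 h.

5.22 h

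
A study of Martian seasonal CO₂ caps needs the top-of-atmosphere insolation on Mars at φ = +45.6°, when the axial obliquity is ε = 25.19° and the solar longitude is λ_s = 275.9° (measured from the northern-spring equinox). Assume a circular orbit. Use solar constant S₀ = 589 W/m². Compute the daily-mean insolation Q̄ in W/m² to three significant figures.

Solar declination: sin δ = sin ε · sin λ_s = sin 25.19° × sin 275.9° = -0.42337, so δ = -25.047°.
cos H₀ = −tan(+45.6°) tan(-25.047°) = 0.4772, H₀ = 1.0733 rad.
Bracket: H₀ sin φ sin δ + cos φ cos δ sin H₀ = 1.0733×0.71447×-0.42337 + 0.69966×0.90596×0.87879 = -0.324657 + 0.557033 = 0.232376.
Q̄ = (S₀/π) × [bracket] = (589/π) × 0.232376 = 43.57 W/m².

Q̄ ≈ 43.6 W/m²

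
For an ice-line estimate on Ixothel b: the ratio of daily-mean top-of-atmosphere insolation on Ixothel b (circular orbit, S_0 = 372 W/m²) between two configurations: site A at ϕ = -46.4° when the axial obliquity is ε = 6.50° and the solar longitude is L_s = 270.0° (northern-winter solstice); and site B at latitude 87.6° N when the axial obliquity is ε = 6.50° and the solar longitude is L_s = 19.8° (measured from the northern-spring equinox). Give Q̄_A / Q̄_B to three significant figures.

Q̄_A / Q̄_B ≈ 6.75

— Configuration A (ϕ=-46.4°):
Solar declination: sin δ = sin ε · sin L_s = sin 6.50° × sin 270.0° = -0.11320, so δ = -6.500°.
cos h₀ = −tan(-46.4°) tan(-6.500°) = -0.1196, h₀ = 1.6907 rad.
Bracket: h₀ sin ϕ sin δ + cos ϕ cos δ sin h₀ = 1.6907×-0.72417×-0.11320 + 0.68962×0.99357×0.99282 = 0.138597 + 0.680266 = 0.818863.
Q̄ = (S_0/π) × [bracket] = (372/π) × 0.818863 = 96.963 W/m².
— Configuration B (ϕ=+87.6°):
Solar declination: sin δ = sin ε · sin L_s = sin 6.50° × sin 19.8° = 0.03835, so δ = +2.198°.
cos h₀ = −tan(+87.6°) tan(+2.198°) = -0.9156, h₀ = 2.7278 rad.
Bracket: h₀ sin ϕ sin δ + cos ϕ cos δ sin h₀ = 2.7278×0.99912×0.03835 + 0.04188×0.99926×0.40212 = 0.104519 + 0.016828 = 0.121347.
Q̄ = (S_0/π) × [bracket] = (372/π) × 0.121347 = 14.369 W/m².
Ratio Q̄_A / Q̄_B = 96.963 / 14.369 = 6.748.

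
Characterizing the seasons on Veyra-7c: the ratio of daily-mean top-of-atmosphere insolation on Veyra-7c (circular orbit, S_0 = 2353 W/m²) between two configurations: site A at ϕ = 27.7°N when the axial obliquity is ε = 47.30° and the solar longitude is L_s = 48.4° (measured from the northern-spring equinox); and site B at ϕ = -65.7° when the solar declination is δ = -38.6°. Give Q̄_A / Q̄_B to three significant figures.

— Configuration A (ϕ=+27.7°):
Solar declination: sin δ = sin ε · sin L_s = sin 47.30° × sin 48.4° = 0.54957, so δ = +33.337°.
cos h₀ = −tan(+27.7°) tan(+33.337°) = -0.3454, h₀ = 1.9234 rad.
Bracket: h₀ sin ϕ sin δ + cos ϕ cos δ sin h₀ = 1.9234×0.46484×0.54957 + 0.88539×0.83545×0.93847 = 0.491356 + 0.694185 = 1.185541.
Q̄ = (S_0/π) × [bracket] = (2353/π) × 1.185541 = 887.95 W/m².
— Configuration B (ϕ=-65.7°):
cos h₀ = −tan(-65.7°) tan(-38.600°) = -1.7680 ≤ −1 ⇒ polar day, h₀ = π.
Bracket: h₀ sin ϕ sin δ + cos ϕ cos δ sin h₀ = 3.1416×-0.91140×-0.62388 + 0.41151×0.78152×0.00000 = 1.786327 + 0.000000 = 1.786327.
Q̄ = (S_0/π) × [bracket] = (2353/π) × 1.786327 = 1337.9 W/m².
Ratio Q̄_A / Q̄_B = 887.95 / 1337.9 = 0.6637.

Q̄_A / Q̄_B ≈ 0.664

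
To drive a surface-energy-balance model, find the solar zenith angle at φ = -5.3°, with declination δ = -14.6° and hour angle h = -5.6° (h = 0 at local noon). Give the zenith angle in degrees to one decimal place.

cos θ_z = sin φ sin δ + cos φ cos δ cos h = 0.023284 + 0.958973 = 0.982257.
θ_z = arccos(0.982257) = 10.8°.

θ_z = 10.8°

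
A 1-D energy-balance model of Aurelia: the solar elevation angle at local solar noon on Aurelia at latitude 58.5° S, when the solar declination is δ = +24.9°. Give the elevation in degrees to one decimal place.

At local noon the hour angle is zero, so the zenith angle equals |φ − δ| = |-58.5° − (+24.900°)| = 83.400°.
Elevation = 90° − 83.400° = 6.6°.

6.6°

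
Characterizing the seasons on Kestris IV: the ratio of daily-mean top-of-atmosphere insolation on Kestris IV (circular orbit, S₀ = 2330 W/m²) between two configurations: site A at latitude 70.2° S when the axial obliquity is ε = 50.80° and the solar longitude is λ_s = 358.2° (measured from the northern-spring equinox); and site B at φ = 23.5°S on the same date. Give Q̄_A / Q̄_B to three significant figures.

— Configuration A (φ=-70.2°):
Solar declination: sin δ = sin ε · sin λ_s = sin 50.80° × sin 358.2° = -0.02434, so δ = -1.395°.
cos H₀ = −tan(-70.2°) tan(-1.395°) = -0.0676, H₀ = 1.6385 rad.
Bracket: H₀ sin φ sin δ + cos φ cos δ sin H₀ = 1.6385×-0.94088×-0.02434 + 0.33874×0.99970×0.99771 = 0.037523 + 0.337863 = 0.375386.
Q̄ = (S₀/π) × [bracket] = (2330/π) × 0.375386 = 278.41 W/m².
— Configuration B (φ=-23.5°):
cos H₀ = −tan(-23.5°) tan(-1.395°) = -0.0106, H₀ = 1.5814 rad.
Bracket: H₀ sin φ sin δ + cos φ cos δ sin H₀ = 1.5814×-0.39875×-0.02434 + 0.91706×0.99970×0.99994 = 0.015348 + 0.916730 = 0.932078.
Q̄ = (S₀/π) × [bracket] = (2330/π) × 0.932078 = 691.29 W/m².
Ratio Q̄_A / Q̄_B = 278.41 / 691.29 = 0.4027.

Q̄_A / Q̄_B ≈ 0.403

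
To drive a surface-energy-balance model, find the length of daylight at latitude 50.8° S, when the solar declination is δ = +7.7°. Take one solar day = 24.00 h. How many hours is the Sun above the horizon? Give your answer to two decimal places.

10.73 h

cos h₀ = −tan ϕ · tan δ = −tan(-50.8°) × tan(+7.700°) = 0.1658, so h₀ = 1.4042 rad = 80.46°.
Daylight = 2h₀/(2π) × 24.00 h = (1.4042/π) × 24.00 = 10.73 h.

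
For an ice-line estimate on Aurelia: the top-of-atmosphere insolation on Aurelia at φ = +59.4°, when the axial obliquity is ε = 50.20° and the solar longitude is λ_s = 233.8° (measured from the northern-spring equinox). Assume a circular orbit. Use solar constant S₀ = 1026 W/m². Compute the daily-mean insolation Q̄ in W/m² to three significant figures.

Q̄ ≈ 0.00 W/m²

Solar declination: sin δ = sin ε · sin λ_s = sin 50.20° × sin 233.8° = -0.61997, so δ = -38.314°.
cos H₀ = −tan(+59.4°) tan(-38.314°) = 1.3361 ≥ 1 ⇒ polar night, H₀ = 0 and Q̄ = 0.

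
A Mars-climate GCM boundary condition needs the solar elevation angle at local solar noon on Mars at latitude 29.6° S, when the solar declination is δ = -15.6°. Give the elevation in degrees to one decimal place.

At local noon the hour angle is zero, so the zenith angle equals |ϕ − δ| = |-29.6° − (-15.600°)| = 14.000°.
Elevation = 90° − 14.000° = 76.0°.

76.0°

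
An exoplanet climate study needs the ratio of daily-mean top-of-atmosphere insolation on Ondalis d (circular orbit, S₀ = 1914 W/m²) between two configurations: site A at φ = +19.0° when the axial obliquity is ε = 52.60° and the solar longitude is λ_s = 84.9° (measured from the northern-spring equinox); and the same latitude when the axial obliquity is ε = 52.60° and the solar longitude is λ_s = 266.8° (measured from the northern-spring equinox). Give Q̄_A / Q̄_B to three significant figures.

— Configuration A (φ=+19.0°):
Solar declination: sin δ = sin ε · sin λ_s = sin 52.60° × sin 84.9° = 0.79127, so δ = +52.304°.
cos H₀ = −tan(+19.0°) tan(+52.304°) = -0.4456, H₀ = 2.0326 rad.
Bracket: H₀ sin φ sin δ + cos φ cos δ sin H₀ = 2.0326×0.32557×0.79127 + 0.94552×0.61147×0.89524 = 0.523626 + 0.517589 = 1.041215.
Q̄ = (S₀/π) × [bracket] = (1914/π) × 1.041215 = 634.36 W/m².
— Configuration B (φ=+19.0°):
Solar declination: sin δ = sin ε · sin λ_s = sin 52.60° × sin 266.8° = -0.79318, so δ = -52.483°.
cos H₀ = −tan(+19.0°) tan(-52.483°) = 0.4485, H₀ = 1.1057 rad.
Bracket: H₀ sin φ sin δ + cos φ cos δ sin H₀ = 1.1057×0.32557×-0.79318 + 0.94552×0.60899×0.89380 = -0.285531 + 0.514661 = 0.229130.
Q̄ = (S₀/π) × [bracket] = (1914/π) × 0.229130 = 139.60 W/m².
Ratio Q̄_A / Q̄_B = 634.36 / 139.60 = 4.544.

Q̄_A / Q̄_B ≈ 4.54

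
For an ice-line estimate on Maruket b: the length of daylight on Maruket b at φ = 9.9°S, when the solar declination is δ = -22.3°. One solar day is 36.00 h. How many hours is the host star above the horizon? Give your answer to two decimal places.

18.82 h

cos H₀ = −tan φ · tan δ = −tan(-9.9°) × tan(-22.300°) = -0.0716, so H₀ = 1.6424 rad = 94.10°.
Daylight = 2H₀/(2π) × 36.00 h = (1.6424/π) × 36.00 = 18.82 h.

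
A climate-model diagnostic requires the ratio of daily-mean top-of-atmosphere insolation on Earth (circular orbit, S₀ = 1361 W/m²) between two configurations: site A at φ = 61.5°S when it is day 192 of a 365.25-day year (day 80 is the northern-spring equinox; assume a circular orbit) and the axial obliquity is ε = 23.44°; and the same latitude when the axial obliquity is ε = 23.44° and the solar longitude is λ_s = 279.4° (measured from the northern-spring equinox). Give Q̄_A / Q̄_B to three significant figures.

Q̄_A / Q̄_B ≈ 0.0498

— Configuration A (φ=-61.5°):
Solar longitude: λ_s = 360° × (192 − 80)/365.25 = 110.390°.
sin δ = sin 23.44° × sin 110.390° = 0.37286, so δ = +21.892°.
cos H₀ = −tan(-61.5°) tan(+21.892°) = 0.7401, H₀ = 0.7376 rad.
Bracket: H₀ sin φ sin δ + cos φ cos δ sin H₀ = 0.7376×-0.87882×0.37286 + 0.47716×0.92789×0.67250 = -0.241694 + 0.297751 = 0.056057.
Q̄ = (S₀/π) × [bracket] = (1361/π) × 0.056057 = 24.285 W/m².
— Configuration B (φ=-61.5°):
Solar declination: sin δ = sin ε · sin λ_s = sin 23.44° × sin 279.4° = -0.39245, so δ = -23.107°.
cos H₀ = −tan(-61.5°) tan(-23.107°) = -0.7858, H₀ = 2.4749 rad.
Bracket: H₀ sin φ sin δ + cos φ cos δ sin H₀ = 2.4749×-0.87882×-0.39245 + 0.47716×0.91977×0.61843 = 0.853575 + 0.271415 = 1.124990.
Q̄ = (S₀/π) × [bracket] = (1361/π) × 1.124990 = 487.37 W/m².
Ratio Q̄_A / Q̄_B = 24.285 / 487.37 = 0.04983.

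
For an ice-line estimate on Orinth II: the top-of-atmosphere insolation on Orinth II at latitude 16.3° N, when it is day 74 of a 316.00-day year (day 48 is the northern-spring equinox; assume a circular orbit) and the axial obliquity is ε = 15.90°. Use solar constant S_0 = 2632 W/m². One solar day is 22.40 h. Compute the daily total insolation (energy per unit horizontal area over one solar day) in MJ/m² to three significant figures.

Solar longitude: L_s = 360° × (74 − 48)/316.00 = 29.620°.
sin δ = sin 15.90° × sin 29.620° = 0.13540, so δ = +7.782°.
cos h₀ = −tan(+16.3°) tan(+7.782°) = -0.0400, h₀ = 1.6108 rad.
Bracket: h₀ sin ϕ sin δ + cos ϕ cos δ sin h₀ = 1.6108×0.28067×0.13540 + 0.95981×0.99079×0.99920 = 0.061215 + 0.950209 = 1.011424.
Q̄ = (S_0/π) × [bracket] = (2632/π) × 1.011424 = 847.36 W/m².
Daily total = Q̄ × 22.40 h × 3600 s/h = 847.36 × 22.40 × 3600 / 10⁶ = 68.33 MJ/m².

68.3 MJ/m²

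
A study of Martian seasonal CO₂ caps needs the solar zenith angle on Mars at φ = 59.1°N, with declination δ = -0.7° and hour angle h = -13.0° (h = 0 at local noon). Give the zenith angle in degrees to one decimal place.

θ_z = 60.7°

cos θ_z = sin φ sin δ + cos φ cos δ cos h = -0.010483 + 0.500342 = 0.489859.
θ_z = arccos(0.489859) = 60.7°.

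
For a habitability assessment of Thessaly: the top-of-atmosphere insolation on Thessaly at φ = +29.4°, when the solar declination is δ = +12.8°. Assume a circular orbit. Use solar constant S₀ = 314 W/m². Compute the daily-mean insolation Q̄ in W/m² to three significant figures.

Q̄ ≈ 103 W/m²

cos H₀ = −tan(+29.4°) tan(+12.800°) = -0.1280, H₀ = 1.6992 rad.
Bracket: H₀ sin φ sin δ + cos φ cos δ sin H₀ = 1.6992×0.49090×0.22155 + 0.87121×0.97515×0.99177 = 0.184803 + 0.842569 = 1.027372.
Q̄ = (S₀/π) × [bracket] = (314/π) × 1.027372 = 102.7 W/m².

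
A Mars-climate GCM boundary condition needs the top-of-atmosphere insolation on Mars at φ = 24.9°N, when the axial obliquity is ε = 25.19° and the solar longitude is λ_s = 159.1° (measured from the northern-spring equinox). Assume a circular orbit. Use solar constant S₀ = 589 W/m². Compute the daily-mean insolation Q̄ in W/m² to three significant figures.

Solar declination: sin δ = sin ε · sin λ_s = sin 25.19° × sin 159.1° = 0.15184, so δ = +8.733°.
cos H₀ = −tan(+24.9°) tan(+8.733°) = -0.0713, H₀ = 1.6422 rad.
Bracket: H₀ sin φ sin δ + cos φ cos δ sin H₀ = 1.6422×0.42104×0.15184 + 0.90704×0.98841×0.99745 = 0.104987 + 0.894241 = 0.999228.
Q̄ = (S₀/π) × [bracket] = (589/π) × 0.999228 = 187.3 W/m².

Q̄ ≈ 187 W/m²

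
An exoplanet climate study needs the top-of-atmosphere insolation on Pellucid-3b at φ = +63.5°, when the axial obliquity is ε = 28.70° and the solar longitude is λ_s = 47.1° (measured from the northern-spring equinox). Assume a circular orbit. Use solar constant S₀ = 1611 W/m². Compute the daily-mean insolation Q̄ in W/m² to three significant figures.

Q̄ ≈ 532 W/m²

Solar declination: sin δ = sin ε · sin λ_s = sin 28.70° × sin 47.1° = 0.35178, so δ = +20.596°.
cos H₀ = −tan(+63.5°) tan(+20.596°) = -0.7537, H₀ = 2.4245 rad.
Bracket: H₀ sin φ sin δ + cos φ cos δ sin H₀ = 2.4245×0.89493×0.35178 + 0.44620×0.93608×0.65716 = 0.763277 + 0.274482 = 1.037759.
Q̄ = (S₀/π) × [bracket] = (1611/π) × 1.037759 = 532.2 W/m².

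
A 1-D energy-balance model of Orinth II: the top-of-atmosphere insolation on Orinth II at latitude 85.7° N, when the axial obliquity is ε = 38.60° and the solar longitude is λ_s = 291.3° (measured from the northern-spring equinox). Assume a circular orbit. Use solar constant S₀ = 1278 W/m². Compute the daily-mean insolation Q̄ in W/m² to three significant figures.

Solar declination: sin δ = sin ε · sin λ_s = sin 38.60° × sin 291.3° = -0.58126, so δ = -35.539°.
cos H₀ = −tan(+85.7°) tan(-35.539°) = 9.5003 ≥ 1 ⇒ polar night, H₀ = 0 and Q̄ = 0.

Q̄ ≈ 0.00 W/m²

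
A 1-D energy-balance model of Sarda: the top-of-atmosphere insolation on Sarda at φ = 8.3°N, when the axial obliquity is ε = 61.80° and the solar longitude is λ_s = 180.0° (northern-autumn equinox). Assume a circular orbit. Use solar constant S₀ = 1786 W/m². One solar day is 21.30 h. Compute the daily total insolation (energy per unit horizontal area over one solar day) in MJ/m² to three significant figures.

43.1 MJ/m²

Solar declination: sin δ = sin ε · sin λ_s = sin 61.80° × sin 180.0° = 0.00000, so δ = +0.000°.
cos H₀ = −tan(+8.3°) tan(+0.000°) = -0.0000, H₀ = 1.5708 rad.
Bracket: H₀ sin φ sin δ + cos φ cos δ sin H₀ = 1.5708×0.14436×0.00000 + 0.98953×1.00000×1.00000 = 0.000000 + 0.989530 = 0.989530.
Q̄ = (S₀/π) × [bracket] = (1786/π) × 0.989530 = 562.55 W/m².
Daily total = Q̄ × 21.30 h × 3600 s/h = 562.55 × 21.30 × 3600 / 10⁶ = 43.14 MJ/m².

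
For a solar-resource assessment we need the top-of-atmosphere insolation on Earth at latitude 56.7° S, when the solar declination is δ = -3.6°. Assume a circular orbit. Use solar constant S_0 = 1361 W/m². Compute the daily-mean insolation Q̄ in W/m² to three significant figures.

cos h₀ = −tan(-56.7°) tan(-3.600°) = -0.0958, h₀ = 1.6667 rad.
Bracket: h₀ sin ϕ sin δ + cos ϕ cos δ sin h₀ = 1.6667×-0.83581×-0.06279 + 0.54902×0.99803×0.99540 = 0.087469 + 0.545418 = 0.632887.
Q̄ = (S_0/π) × [bracket] = (1361/π) × 0.632887 = 274.2 W/m².

Q̄ ≈ 274 W/m²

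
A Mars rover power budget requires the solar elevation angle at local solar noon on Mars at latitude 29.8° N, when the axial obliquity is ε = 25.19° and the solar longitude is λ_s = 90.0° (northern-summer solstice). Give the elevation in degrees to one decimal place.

85.4°

Solar declination: sin δ = sin ε · sin λ_s = sin 25.19° × sin 90.0° = 0.42562, so δ = +25.190°.
At local noon the hour angle is zero, so the zenith angle equals |φ − δ| = |+29.8° − (+25.190°)| = 4.610°.
Elevation = 90° − 4.610° = 85.4°.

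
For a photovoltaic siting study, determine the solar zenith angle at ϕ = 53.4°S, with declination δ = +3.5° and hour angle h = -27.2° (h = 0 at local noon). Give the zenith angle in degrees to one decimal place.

θ_z = 61.3°

cos θ_z = sin ϕ sin δ + cos ϕ cos δ cos h = -0.049011 + 0.529303 = 0.480292.
θ_z = arccos(0.480292) = 61.3°.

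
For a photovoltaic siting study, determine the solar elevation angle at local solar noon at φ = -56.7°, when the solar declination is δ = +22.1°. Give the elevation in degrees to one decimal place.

At local noon the hour angle is zero, so the zenith angle equals |φ − δ| = |-56.7° − (+22.100°)| = 78.800°.
Elevation = 90° − 78.800° = 11.2°.

11.2°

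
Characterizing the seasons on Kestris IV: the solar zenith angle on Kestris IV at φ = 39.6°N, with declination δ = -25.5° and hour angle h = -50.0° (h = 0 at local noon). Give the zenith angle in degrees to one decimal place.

θ_z = 80.1°

cos θ_z = sin φ sin δ + cos φ cos δ cos h = -0.274418 + 0.447029 = 0.172611.
θ_z = arccos(0.172611) = 80.1°.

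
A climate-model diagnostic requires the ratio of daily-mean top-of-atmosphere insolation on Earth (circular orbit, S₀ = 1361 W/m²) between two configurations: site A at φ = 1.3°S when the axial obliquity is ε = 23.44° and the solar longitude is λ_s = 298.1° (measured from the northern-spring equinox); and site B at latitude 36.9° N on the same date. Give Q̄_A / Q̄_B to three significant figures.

Q̄_A / Q̄_B ≈ 2.12

— Configuration A (φ=-1.3°):
Solar declination: sin δ = sin ε · sin λ_s = sin 23.44° × sin 298.1° = -0.35090, so δ = -20.542°.
cos H₀ = −tan(-1.3°) tan(-20.542°) = -0.0085, H₀ = 1.5793 rad.
Bracket: H₀ sin φ sin δ + cos φ cos δ sin H₀ = 1.5793×-0.02269×-0.35090 + 0.99974×0.93641×0.99996 = 0.012574 + 0.936129 = 0.948703.
Q̄ = (S₀/π) × [bracket] = (1361/π) × 0.948703 = 411.00 W/m².
— Configuration B (φ=+36.9°):
cos H₀ = −tan(+36.9°) tan(-20.542°) = 0.2814, H₀ = 1.2856 rad.
Bracket: H₀ sin φ sin δ + cos φ cos δ sin H₀ = 1.2856×0.60042×-0.35090 + 0.79968×0.93641×0.95960 = -0.270860 + 0.718576 = 0.447716.
Q̄ = (S₀/π) × [bracket] = (1361/π) × 0.447716 = 193.96 W/m².
Ratio Q̄_A / Q̄_B = 411.00 / 193.96 = 2.119.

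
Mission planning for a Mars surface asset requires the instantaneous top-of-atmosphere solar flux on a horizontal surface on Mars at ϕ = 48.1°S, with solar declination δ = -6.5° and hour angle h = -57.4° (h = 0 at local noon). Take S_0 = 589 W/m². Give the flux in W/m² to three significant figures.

260 W/m²

cos θ_z = sin ϕ sin δ + cos ϕ cos δ cos h = 0.084258 + 0.357496 = 0.441754.
Flux = S_0 · cos θ_z = 589 × 0.441754 = 260.2 W/m².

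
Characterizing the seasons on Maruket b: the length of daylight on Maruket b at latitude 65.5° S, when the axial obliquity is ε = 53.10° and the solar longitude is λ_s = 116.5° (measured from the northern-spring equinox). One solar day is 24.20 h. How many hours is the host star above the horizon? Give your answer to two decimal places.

0.00 h

Solar declination: sin δ = sin ε · sin λ_s = sin 53.10° × sin 116.5° = 0.71567, so δ = +45.698°.
cos H₀ = −tan φ · tan δ = 2.2484 ≥ 1, so the host star never rises (polar night) and H₀ = 0.
Daylight = 2H₀/(2π) × 24.20 h = (0.0000/π) × 24.20 = 0.00 h.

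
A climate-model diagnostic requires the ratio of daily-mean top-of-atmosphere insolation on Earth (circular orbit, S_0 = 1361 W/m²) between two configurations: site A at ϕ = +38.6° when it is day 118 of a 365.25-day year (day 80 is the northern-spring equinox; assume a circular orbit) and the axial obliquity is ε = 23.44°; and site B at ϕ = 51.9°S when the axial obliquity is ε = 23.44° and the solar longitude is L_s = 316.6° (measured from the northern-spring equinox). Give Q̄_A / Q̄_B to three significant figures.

Q̄_A / Q̄_B ≈ 1.04

— Configuration A (ϕ=+38.6°):
Solar longitude: L_s = 360° × (118 − 80)/365.25 = 37.454°.
sin δ = sin 23.44° × sin 37.454° = 0.24190, so δ = +13.999°.
cos h₀ = −tan(+38.6°) tan(+13.999°) = -0.1990, h₀ = 1.7712 rad.
Bracket: h₀ sin ϕ sin δ + cos ϕ cos δ sin h₀ = 1.7712×0.62388×0.24190 + 0.78152×0.97030×0.98000 = 0.267303 + 0.743143 = 1.010446.
Q̄ = (S_0/π) × [bracket] = (1361/π) × 1.010446 = 437.75 W/m².
— Configuration B (ϕ=-51.9°):
Solar declination: sin δ = sin ε · sin L_s = sin 23.44° × sin 316.6° = -0.27332, so δ = -15.862°.
cos h₀ = −tan(-51.9°) tan(-15.862°) = -0.3624, h₀ = 1.9416 rad.
Bracket: h₀ sin ϕ sin δ + cos ϕ cos δ sin h₀ = 1.9416×-0.78694×-0.27332 + 0.61704×0.96192×0.93203 = 0.417612 + 0.553200 = 0.970812.
Q̄ = (S_0/π) × [bracket] = (1361/π) × 0.970812 = 420.57 W/m².
Ratio Q̄_A / Q̄_B = 437.75 / 420.57 = 1.041.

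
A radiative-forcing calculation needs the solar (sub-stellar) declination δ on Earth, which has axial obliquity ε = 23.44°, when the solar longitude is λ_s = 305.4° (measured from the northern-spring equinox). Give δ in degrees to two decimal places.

δ = -18.92°

sin δ = sin ε · sin λ_s = sin 23.44° × sin 305.4° = -0.324248.
δ = arcsin(-0.324248) = -18.92°.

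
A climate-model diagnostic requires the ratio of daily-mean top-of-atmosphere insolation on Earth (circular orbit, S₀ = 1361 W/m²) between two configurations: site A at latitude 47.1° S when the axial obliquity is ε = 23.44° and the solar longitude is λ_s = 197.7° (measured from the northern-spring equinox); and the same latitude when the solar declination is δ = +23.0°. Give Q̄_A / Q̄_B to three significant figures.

— Configuration A (φ=-47.1°):
Solar declination: sin δ = sin ε · sin λ_s = sin 23.44° × sin 197.7° = -0.12094, so δ = -6.946°.
cos H₀ = −tan(-47.1°) tan(-6.946°) = -0.1311, H₀ = 1.7023 rad.
Bracket: H₀ sin φ sin δ + cos φ cos δ sin H₀ = 1.7023×-0.73254×-0.12094 + 0.68072×0.99266×0.99137 = 0.150813 + 0.669892 = 0.820705.
Q̄ = (S₀/π) × [bracket] = (1361/π) × 0.820705 = 355.55 W/m².
— Configuration B (φ=-47.1°):
cos H₀ = −tan(-47.1°) tan(+23.000°) = 0.4568, H₀ = 1.0964 rad.
Bracket: H₀ sin φ sin δ + cos φ cos δ sin H₀ = 1.0964×-0.73254×0.39073 + 0.68072×0.92050×0.88957 = -0.313817 + 0.557407 = 0.243590.
Q̄ = (S₀/π) × [bracket] = (1361/π) × 0.243590 = 105.53 W/m².
Ratio Q̄_A / Q̄_B = 355.55 / 105.53 = 3.369.

Q̄_A / Q̄_B ≈ 3.37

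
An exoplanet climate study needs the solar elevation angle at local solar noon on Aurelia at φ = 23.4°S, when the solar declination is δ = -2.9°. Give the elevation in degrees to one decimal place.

At local noon the hour angle is zero, so the zenith angle equals |φ − δ| = |-23.4° − (-2.900°)| = 20.500°.
Elevation = 90° − 20.500° = 69.5°.

69.5°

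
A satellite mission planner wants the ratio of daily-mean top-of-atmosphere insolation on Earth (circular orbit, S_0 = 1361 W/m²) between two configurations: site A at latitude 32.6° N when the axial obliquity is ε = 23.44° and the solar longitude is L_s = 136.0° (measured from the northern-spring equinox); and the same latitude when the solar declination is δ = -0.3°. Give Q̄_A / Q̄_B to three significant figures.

Q̄_A / Q̄_B ≈ 1.26

— Configuration A (ϕ=+32.6°):
Solar declination: sin δ = sin ε · sin L_s = sin 23.44° × sin 136.0° = 0.27633, so δ = +16.041°.
cos h₀ = −tan(+32.6°) tan(+16.041°) = -0.1839, h₀ = 1.7557 rad.
Bracket: h₀ sin ϕ sin δ + cos ϕ cos δ sin h₀ = 1.7557×0.53877×0.27633 + 0.84245×0.96106×0.98295 = 0.261386 + 0.795841 = 1.057227.
Q̄ = (S_0/π) × [bracket] = (1361/π) × 1.057227 = 458.01 W/m².
— Configuration B (ϕ=+32.6°):
cos h₀ = −tan(+32.6°) tan(-0.300°) = 0.0033, h₀ = 1.5674 rad.
Bracket: h₀ sin ϕ sin δ + cos ϕ cos δ sin h₀ = 1.5674×0.53877×-0.00524 + 0.84245×0.99999×0.99999 = -0.004425 + 0.842433 = 0.838008.
Q̄ = (S_0/π) × [bracket] = (1361/π) × 0.838008 = 363.04 W/m².
Ratio Q̄_A / Q̄_B = 458.01 / 363.04 = 1.262.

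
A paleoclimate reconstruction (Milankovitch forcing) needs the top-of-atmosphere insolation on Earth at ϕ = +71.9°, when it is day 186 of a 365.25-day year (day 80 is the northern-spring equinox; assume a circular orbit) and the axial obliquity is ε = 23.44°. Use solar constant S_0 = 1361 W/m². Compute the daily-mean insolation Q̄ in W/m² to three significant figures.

Solar longitude: L_s = 360° × (186 − 80)/365.25 = 104.476°.
sin δ = sin 23.44° × sin 104.476° = 0.38516, so δ = +22.654°.
cos h₀ = −tan(+71.9°) tan(+22.654°) = -1.2769 ≤ −1 ⇒ polar day, h₀ = π.
Bracket: h₀ sin ϕ sin δ + cos ϕ cos δ sin h₀ = 3.1416×0.95052×0.38516 + 0.31068×0.92285×0.00000 = 1.150147 + 0.000000 = 1.150147.
Q̄ = (S_0/π) × [bracket] = (1361/π) × 1.150147 = 498.3 W/m².

Q̄ ≈ 498 W/m²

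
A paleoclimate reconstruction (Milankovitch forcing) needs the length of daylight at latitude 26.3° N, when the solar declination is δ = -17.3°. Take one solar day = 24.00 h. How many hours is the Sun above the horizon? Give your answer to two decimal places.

cos H₀ = −tan φ · tan δ = −tan(+26.3°) × tan(-17.300°) = 0.1539, so H₀ = 1.4162 rad = 81.14°.
Daylight = 2H₀/(2π) × 24.00 h = (1.4162/π) × 24.00 = 10.82 h.

10.82 h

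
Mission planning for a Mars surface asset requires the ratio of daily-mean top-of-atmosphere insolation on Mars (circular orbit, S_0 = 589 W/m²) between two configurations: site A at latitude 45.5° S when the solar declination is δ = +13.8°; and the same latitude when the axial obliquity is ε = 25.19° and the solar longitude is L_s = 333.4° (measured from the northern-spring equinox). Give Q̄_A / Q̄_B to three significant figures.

— Configuration A (ϕ=-45.5°):
cos h₀ = −tan(-45.5°) tan(+13.800°) = 0.2499, h₀ = 1.3182 rad.
Bracket: h₀ sin ϕ sin δ + cos ϕ cos δ sin h₀ = 1.3182×-0.71325×0.23853 + 0.70091×0.97113×0.96826 = -0.224267 + 0.659070 = 0.434803.
Q̄ = (S_0/π) × [bracket] = (589/π) × 0.434803 = 81.519 W/m².
— Configuration B (ϕ=-45.5°):
Solar declination: sin δ = sin ε · sin L_s = sin 25.19° × sin 333.4° = -0.19058, so δ = -10.986°.
cos h₀ = −tan(-45.5°) tan(-10.986°) = -0.1976, h₀ = 1.7697 rad.
Bracket: h₀ sin ϕ sin δ + cos ϕ cos δ sin h₀ = 1.7697×-0.71325×-0.19058 + 0.70091×0.98167×0.98029 = 0.240557 + 0.674501 = 0.915058.
Q̄ = (S_0/π) × [bracket] = (589/π) × 0.915058 = 171.56 W/m².
Ratio Q̄_A / Q̄_B = 81.519 / 171.56 = 0.4752.

Q̄_A / Q̄_B ≈ 0.475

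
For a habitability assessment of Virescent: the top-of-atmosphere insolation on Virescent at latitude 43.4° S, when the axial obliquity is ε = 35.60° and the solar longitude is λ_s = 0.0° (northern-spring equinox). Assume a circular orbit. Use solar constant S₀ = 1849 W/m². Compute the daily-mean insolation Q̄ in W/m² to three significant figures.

Q̄ ≈ 428 W/m²

Solar declination: sin δ = sin ε · sin λ_s = sin 35.60° × sin 0.0° = 0.00000, so δ = +0.000°.
cos H₀ = −tan(-43.4°) tan(+0.000°) = 0.0000, H₀ = 1.5708 rad.
Bracket: H₀ sin φ sin δ + cos φ cos δ sin H₀ = 1.5708×-0.68709×0.00000 + 0.72657×1.00000×1.00000 = -0.000000 + 0.726570 = 0.726570.
Q̄ = (S₀/π) × [bracket] = (1849/π) × 0.726570 = 427.6 W/m².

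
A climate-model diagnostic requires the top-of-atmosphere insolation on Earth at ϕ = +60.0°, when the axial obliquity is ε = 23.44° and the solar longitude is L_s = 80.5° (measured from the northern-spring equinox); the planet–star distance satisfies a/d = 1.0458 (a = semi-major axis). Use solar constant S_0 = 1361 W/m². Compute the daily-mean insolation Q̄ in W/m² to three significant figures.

Solar declination: sin δ = sin ε · sin L_s = sin 23.44° × sin 80.5° = 0.39233, so δ = +23.100°.
cos h₀ = −tan(+60.0°) tan(+23.100°) = -0.7388, h₀ = 2.4020 rad.
Bracket: h₀ sin ϕ sin δ + cos ϕ cos δ sin h₀ = 2.4020×0.86603×0.39233 + 0.50000×0.91982×0.67395 = 0.816126 + 0.309956 = 1.126082.
Inverse-square distance factor (a/d)² = 1.0458² = 1.093698.
Q̄ = (S_0/π) × 1.093698 × [bracket] = (1361/π) × 1.093698 × 1.126082 = 533.6 W/m².

Q̄ ≈ 534 W/m²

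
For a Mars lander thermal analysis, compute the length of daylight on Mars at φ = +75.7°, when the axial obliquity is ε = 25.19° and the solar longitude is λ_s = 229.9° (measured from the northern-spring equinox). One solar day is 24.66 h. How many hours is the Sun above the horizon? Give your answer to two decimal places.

Solar declination: sin δ = sin ε · sin λ_s = sin 25.19° × sin 229.9° = -0.32557, so δ = -19.000°.
cos H₀ = −tan φ · tan δ = 1.3508 ≥ 1, so the Sun never rises (polar night) and H₀ = 0.
Daylight = 2H₀/(2π) × 24.66 h = (0.0000/π) × 24.66 = 0.00 h.

0.00 h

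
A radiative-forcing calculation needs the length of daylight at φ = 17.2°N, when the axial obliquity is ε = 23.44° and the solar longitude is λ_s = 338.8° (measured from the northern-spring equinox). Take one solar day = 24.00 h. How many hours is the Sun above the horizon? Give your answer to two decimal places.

11.66 h

Solar declination: sin δ = sin ε · sin λ_s = sin 23.44° × sin 338.8° = -0.14385, so δ = -8.271°.
cos H₀ = −tan φ · tan δ = −tan(+17.2°) × tan(-8.271°) = 0.0450, so H₀ = 1.5258 rad = 87.42°.
Daylight = 2H₀/(2π) × 24.00 h = (1.5258/π) × 24.00 = 11.66 h.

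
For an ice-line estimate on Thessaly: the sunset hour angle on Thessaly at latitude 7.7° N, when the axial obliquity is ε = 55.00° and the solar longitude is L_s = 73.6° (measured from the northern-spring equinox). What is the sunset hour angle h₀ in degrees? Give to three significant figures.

Solar declination: sin δ = sin ε · sin L_s = sin 55.00° × sin 73.6° = 0.78582, so δ = +51.797°.
cos h₀ = −tan ϕ · tan δ = −tan(+7.7°) × tan(+51.797°) = -0.1718, so h₀ = 1.7434 rad = 99.89°.

h₀ = 99.9°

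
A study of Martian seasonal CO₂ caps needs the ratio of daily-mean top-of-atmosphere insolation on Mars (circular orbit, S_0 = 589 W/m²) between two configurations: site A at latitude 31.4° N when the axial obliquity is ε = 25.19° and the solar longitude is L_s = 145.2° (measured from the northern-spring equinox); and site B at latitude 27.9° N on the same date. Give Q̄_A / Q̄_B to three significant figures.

Q̄_A / Q̄_B ≈ 0.993

— Configuration A (ϕ=+31.4°):
Solar declination: sin δ = sin ε · sin L_s = sin 25.19° × sin 145.2° = 0.24291, so δ = +14.058°.
cos h₀ = −tan(+31.4°) tan(+14.058°) = -0.1528, h₀ = 1.7242 rad.
Bracket: h₀ sin ϕ sin δ + cos ϕ cos δ sin h₀ = 1.7242×0.52101×0.24291 + 0.85355×0.97005×0.98825 = 0.218212 + 0.818257 = 1.036469.
Q̄ = (S_0/π) × [bracket] = (589/π) × 1.036469 = 194.32 W/m².
— Configuration B (ϕ=+27.9°):
cos h₀ = −tan(+27.9°) tan(+14.058°) = -0.1326, h₀ = 1.7038 rad.
Bracket: h₀ sin ϕ sin δ + cos ϕ cos δ sin h₀ = 1.7038×0.46793×0.24291 + 0.88377×0.97005×0.99117 = 0.193662 + 0.849731 = 1.043393.
Q̄ = (S_0/π) × [bracket] = (589/π) × 1.043393 = 195.62 W/m².
Ratio Q̄_A / Q̄_B = 194.32 / 195.62 = 0.9934.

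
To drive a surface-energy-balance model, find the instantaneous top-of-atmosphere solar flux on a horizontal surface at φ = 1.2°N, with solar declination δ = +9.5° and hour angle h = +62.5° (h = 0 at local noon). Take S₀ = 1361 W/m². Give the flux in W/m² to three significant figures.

cos θ_z = sin φ sin δ + cos φ cos δ cos h = 0.003456 + 0.455316 = 0.458772.
Flux = S₀ · cos θ_z = 1361 × 0.458772 = 624.4 W/m².

624 W/m²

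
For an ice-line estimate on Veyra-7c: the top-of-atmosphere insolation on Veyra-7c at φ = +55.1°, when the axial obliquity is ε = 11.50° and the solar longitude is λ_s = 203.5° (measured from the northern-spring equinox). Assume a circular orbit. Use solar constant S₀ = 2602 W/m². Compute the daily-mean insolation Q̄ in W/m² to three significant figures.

Q̄ ≈ 391 W/m²

Solar declination: sin δ = sin ε · sin λ_s = sin 11.50° × sin 203.5° = -0.07950, so δ = -4.560°.
cos H₀ = −tan(+55.1°) tan(-4.560°) = 0.1143, H₀ = 1.4562 rad.
Bracket: H₀ sin φ sin δ + cos φ cos δ sin H₀ = 1.4562×0.82015×-0.07950 + 0.57215×0.99684×0.99344 = -0.094947 + 0.566601 = 0.471654.
Q̄ = (S₀/π) × [bracket] = (2602/π) × 0.471654 = 390.6 W/m².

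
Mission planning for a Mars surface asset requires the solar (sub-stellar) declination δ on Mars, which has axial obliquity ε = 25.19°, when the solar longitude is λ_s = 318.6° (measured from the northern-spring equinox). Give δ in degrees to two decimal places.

sin δ = sin ε · sin λ_s = sin 25.19° × sin 318.6° = -0.281468.
δ = arcsin(-0.281468) = -16.35°.

δ = -16.35°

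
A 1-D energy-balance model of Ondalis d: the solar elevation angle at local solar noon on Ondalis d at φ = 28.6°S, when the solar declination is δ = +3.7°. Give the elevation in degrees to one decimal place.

At local noon the hour angle is zero, so the zenith angle equals |φ − δ| = |-28.6° − (+3.700°)| = 32.300°.
Elevation = 90° − 32.300° = 57.7°.

57.7°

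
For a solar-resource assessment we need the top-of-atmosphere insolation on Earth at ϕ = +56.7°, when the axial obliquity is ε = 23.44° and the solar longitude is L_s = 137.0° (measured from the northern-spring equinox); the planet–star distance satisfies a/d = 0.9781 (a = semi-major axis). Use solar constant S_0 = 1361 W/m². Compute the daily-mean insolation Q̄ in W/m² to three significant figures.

Solar declination: sin δ = sin ε · sin L_s = sin 23.44° × sin 137.0° = 0.27129, so δ = +15.741°.
cos h₀ = −tan(+56.7°) tan(+15.741°) = -0.4291, h₀ = 2.0143 rad.
Bracket: h₀ sin ϕ sin δ + cos ϕ cos δ sin h₀ = 2.0143×0.83581×0.27129 + 0.54902×0.96250×0.90326 = 0.456736 + 0.477311 = 0.934047.
Inverse-square distance factor (a/d)² = 0.9781² = 0.956680.
Q̄ = (S_0/π) × 0.956680 × [bracket] = (1361/π) × 0.956680 × 0.934047 = 387.1 W/m².

Q̄ ≈ 387 W/m²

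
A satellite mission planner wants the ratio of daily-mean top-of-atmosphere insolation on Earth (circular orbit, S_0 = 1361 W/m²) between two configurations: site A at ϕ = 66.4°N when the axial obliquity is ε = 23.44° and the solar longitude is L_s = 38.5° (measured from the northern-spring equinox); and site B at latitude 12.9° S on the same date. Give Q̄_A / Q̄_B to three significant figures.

Q̄_A / Q̄_B ≈ 0.946

— Configuration A (ϕ=+66.4°):
Solar declination: sin δ = sin ε · sin L_s = sin 23.44° × sin 38.5° = 0.24763, so δ = +14.337°.
cos h₀ = −tan(+66.4°) tan(+14.337°) = -0.5850, h₀ = 2.1957 rad.
Bracket: h₀ sin ϕ sin δ + cos ϕ cos δ sin h₀ = 2.1957×0.91636×0.24763 + 0.40035×0.96885×0.81102 = 0.498244 + 0.314578 = 0.812822.
Q̄ = (S_0/π) × [bracket] = (1361/π) × 0.812822 = 352.13 W/m².
— Configuration B (ϕ=-12.9°):
cos h₀ = −tan(-12.9°) tan(+14.337°) = 0.0585, h₀ = 1.5122 rad.
Bracket: h₀ sin ϕ sin δ + cos ϕ cos δ sin h₀ = 1.5122×-0.22325×0.24763 + 0.97476×0.96885×0.99829 = -0.083600 + 0.942781 = 0.859181.
Q̄ = (S_0/π) × [bracket] = (1361/π) × 0.859181 = 372.21 W/m².
Ratio Q̄_A / Q̄_B = 352.13 / 372.21 = 0.9461.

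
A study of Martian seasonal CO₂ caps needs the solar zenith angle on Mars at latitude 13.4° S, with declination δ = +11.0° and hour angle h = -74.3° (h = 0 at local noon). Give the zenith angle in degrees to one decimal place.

θ_z = 77.6°

cos θ_z = sin ϕ sin δ + cos ϕ cos δ cos h = -0.044220 + 0.258397 = 0.214177.
θ_z = arccos(0.214177) = 77.6°.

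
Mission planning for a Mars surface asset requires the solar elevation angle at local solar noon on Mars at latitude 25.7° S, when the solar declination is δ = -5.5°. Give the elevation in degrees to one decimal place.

At local noon the hour angle is zero, so the zenith angle equals |ϕ − δ| = |-25.7° − (-5.500°)| = 20.200°.
Elevation = 90° − 20.200° = 69.8°.

69.8°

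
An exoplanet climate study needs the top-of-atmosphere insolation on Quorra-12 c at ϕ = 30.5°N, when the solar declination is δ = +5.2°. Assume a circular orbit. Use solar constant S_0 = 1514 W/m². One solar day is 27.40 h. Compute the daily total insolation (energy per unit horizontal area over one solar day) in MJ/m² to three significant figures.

44.3 MJ/m²

cos h₀ = −tan(+30.5°) tan(+5.200°) = -0.0536, h₀ = 1.6244 rad.
Bracket: h₀ sin ϕ sin δ + cos ϕ cos δ sin h₀ = 1.6244×0.50754×0.09063 + 0.86163×0.99588×0.99856 = 0.074720 + 0.856844 = 0.931564.
Q̄ = (S_0/π) × [bracket] = (1514/π) × 0.931564 = 448.94 W/m².
Daily total = Q̄ × 27.40 h × 3600 s/h = 448.94 × 27.40 × 3600 / 10⁶ = 44.28 MJ/m².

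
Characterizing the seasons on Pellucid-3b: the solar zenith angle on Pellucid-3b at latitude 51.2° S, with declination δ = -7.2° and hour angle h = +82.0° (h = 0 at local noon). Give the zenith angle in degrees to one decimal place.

θ_z = 79.4°

cos θ_z = sin φ sin δ + cos φ cos δ cos h = 0.097677 + 0.086519 = 0.184196.
θ_z = arccos(0.184196) = 79.4°.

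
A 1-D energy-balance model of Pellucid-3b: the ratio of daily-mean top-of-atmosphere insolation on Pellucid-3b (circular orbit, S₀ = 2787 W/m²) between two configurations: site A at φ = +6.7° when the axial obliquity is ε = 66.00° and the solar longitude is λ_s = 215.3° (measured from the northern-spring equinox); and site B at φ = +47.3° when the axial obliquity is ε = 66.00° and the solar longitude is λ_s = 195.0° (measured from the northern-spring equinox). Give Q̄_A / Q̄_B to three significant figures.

Q̄_A / Q̄_B ≈ 1.83

— Configuration A (φ=+6.7°):
Solar declination: sin δ = sin ε · sin λ_s = sin 66.00° × sin 215.3° = -0.52790, so δ = -31.864°.
cos H₀ = −tan(+6.7°) tan(-31.864°) = 0.0730, H₀ = 1.4977 rad.
Bracket: H₀ sin φ sin δ + cos φ cos δ sin H₀ = 1.4977×0.11667×-0.52790 + 0.99317×0.84931×0.99733 = -0.092243 + 0.841257 = 0.749014.
Q̄ = (S₀/π) × [bracket] = (2787/π) × 0.749014 = 664.47 W/m².
— Configuration B (φ=+47.3°):
Solar declination: sin δ = sin ε · sin λ_s = sin 66.00° × sin 195.0° = -0.23644, so δ = -13.677°.
cos H₀ = −tan(+47.3°) tan(-13.677°) = 0.2637, H₀ = 1.3039 rad.
Bracket: H₀ sin φ sin δ + cos φ cos δ sin H₀ = 1.3039×0.73491×-0.23644 + 0.67816×0.97165×0.96460 = -0.226568 + 0.635608 = 0.409040.
Q̄ = (S₀/π) × [bracket] = (2787/π) × 0.409040 = 362.87 W/m².
Ratio Q̄_A / Q̄_B = 664.47 / 362.87 = 1.831.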